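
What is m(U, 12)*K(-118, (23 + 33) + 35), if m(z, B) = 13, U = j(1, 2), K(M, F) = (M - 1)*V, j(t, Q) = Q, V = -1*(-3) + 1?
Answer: -6188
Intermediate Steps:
V = 4 (V = 3 + 1 = 4)
K(M, F) = -4 + 4*M (K(M, F) = (M - 1)*4 = (-1 + M)*4 = -4 + 4*M)
U = 2
m(U, 12)*K(-118, (23 + 33) + 35) = 13*(-4 + 4*(-118)) = 13*(-4 - 472) = 13*(-476) = -6188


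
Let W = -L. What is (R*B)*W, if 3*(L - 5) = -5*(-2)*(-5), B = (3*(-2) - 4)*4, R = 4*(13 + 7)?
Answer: -112000/3 ≈ -37333.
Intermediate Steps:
R = 80 (R = 4*20 = 80)
B = -40 (B = (-6 - 4)*4 = -10*4 = -40)
L = -35/3 (L = 5 + (-5*(-2)*(-5))/3 = 5 + (10*(-5))/3 = 5 + (1/3)*(-50) = 5 - 50/3 = -35/3 ≈ -11.667)
W = 35/3 (W = -1*(-35/3) = 35/3 ≈ 11.667)
(R*B)*W = (80*(-40))*(35/3) = -3200*35/3 = -112000/3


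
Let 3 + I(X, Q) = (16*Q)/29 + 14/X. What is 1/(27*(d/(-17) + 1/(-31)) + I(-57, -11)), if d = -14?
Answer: 871131/10496908 ≈ 0.082989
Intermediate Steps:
I(X, Q) = -3 + 14/X + 16*Q/29 (I(X, Q) = -3 + ((16*Q)/29 + 14/X) = -3 + ((16*Q)*(1/29) + 14/X) = -3 + (16*Q/29 + 14/X) = -3 + (14/X + 16*Q/29) = -3 + 14/X + 16*Q/29)
1/(27*(d/(-17) + 1/(-31)) + I(-57, -11)) = 1/(27*(-14/(-17) + 1/(-31)) + (-3 + 14/(-57) + (16/29)*(-11))) = 1/(27*(-14*(-1/17) - 1/31) + (-3 + 14*(-1/57) - 176/29)) = 1/(27*(14/17 - 1/31) + (-3 - 14/57 - 176/29)) = 1/(27*(417/527) - 15397/1653) = 1/(11259/527 - 15397/1653) = 1/(10496908/871131) = 871131/10496908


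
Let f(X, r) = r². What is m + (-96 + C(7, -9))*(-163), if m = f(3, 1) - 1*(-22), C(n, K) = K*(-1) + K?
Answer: 15671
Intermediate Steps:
C(n, K) = 0 (C(n, K) = -K + K = 0)
m = 23 (m = 1² - 1*(-22) = 1 + 22 = 23)
m + (-96 + C(7, -9))*(-163) = 23 + (-96 + 0)*(-163) = 23 - 96*(-163) = 23 + 15648 = 15671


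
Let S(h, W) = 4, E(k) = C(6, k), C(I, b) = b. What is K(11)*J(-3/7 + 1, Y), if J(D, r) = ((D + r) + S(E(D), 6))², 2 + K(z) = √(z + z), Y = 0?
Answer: -2048/49 + 1024*√22/49 ≈ 56.224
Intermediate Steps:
E(k) = k
K(z) = -2 + √2*√z (K(z) = -2 + √(z + z) = -2 + √(2*z) = -2 + √2*√z)
J(D, r) = (4 + D + r)² (J(D, r) = ((D + r) + 4)² = (4 + D + r)²)
K(11)*J(-3/7 + 1, Y) = (-2 + √2*√11)*(4 + (-3/7 + 1) + 0)² = (-2 + √22)*(4 + (-3*⅐ + 1) + 0)² = (-2 + √22)*(4 + (-3/7 + 1) + 0)² = (-2 + √22)*(4 + 4/7 + 0)² = (-2 + √22)*(32/7)² = (-2 + √22)*(1024/49) = -2048/49 + 1024*√22/49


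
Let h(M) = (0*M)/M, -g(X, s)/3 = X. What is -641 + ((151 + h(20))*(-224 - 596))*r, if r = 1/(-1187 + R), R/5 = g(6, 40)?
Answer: -694737/1277 ≈ -544.04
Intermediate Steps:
g(X, s) = -3*X
R = -90 (R = 5*(-3*6) = 5*(-18) = -90)
h(M) = 0 (h(M) = 0/M = 0)
r = -1/1277 (r = 1/(-1187 - 90) = 1/(-1277) = -1/1277 ≈ -0.00078308)
-641 + ((151 + h(20))*(-224 - 596))*r = -641 + ((151 + 0)*(-224 - 596))*(-1/1277) = -641 + (151*(-820))*(-1/1277) = -641 - 123820*(-1/1277) = -641 + 123820/1277 = -694737/1277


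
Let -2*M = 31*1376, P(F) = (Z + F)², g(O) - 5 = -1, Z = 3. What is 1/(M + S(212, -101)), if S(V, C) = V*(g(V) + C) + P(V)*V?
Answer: 1/9757808 ≈ 1.0248e-7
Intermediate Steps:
g(O) = 4 (g(O) = 5 - 1 = 4)
P(F) = (3 + F)²
M = -21328 (M = -31*1376/2 = -½*42656 = -21328)
S(V, C) = V*(3 + V)² + V*(4 + C) (S(V, C) = V*(4 + C) + (3 + V)²*V = V*(4 + C) + V*(3 + V)² = V*(3 + V)² + V*(4 + C))
1/(M + S(212, -101)) = 1/(-21328 + 212*(4 - 101 + (3 + 212)²)) = 1/(-21328 + 212*(4 - 101 + 215²)) = 1/(-21328 + 212*(4 - 101 + 46225)) = 1/(-21328 + 212*46128) = 1/(-21328 + 9779136) = 1/9757808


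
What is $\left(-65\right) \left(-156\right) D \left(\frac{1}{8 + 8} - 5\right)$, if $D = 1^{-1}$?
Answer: $- \frac{200265}{4} \approx -50066.0$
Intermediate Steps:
$D = 1$
$\left(-65\right) \left(-156\right) D \left(\frac{1}{8 + 8} - 5\right) = \left(-65\right) \left(-156\right) 1 \left(\frac{1}{8 + 8} - 5\right) = 10140 \cdot 1 \left(\frac{1}{16} - 5\right) = 10140 \cdot 1 \left(- \frac{79}{16}\right) = 10140 \left(- \frac{79}{16}\right) = - \frac{200265}{4}$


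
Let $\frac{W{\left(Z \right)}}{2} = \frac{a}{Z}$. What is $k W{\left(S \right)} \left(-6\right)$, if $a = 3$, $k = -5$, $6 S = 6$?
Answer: $180$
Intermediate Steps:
$S = 1$ ($S = \frac{1}{6} \cdot 6 = 1$)
$W{\left(Z \right)} = \frac{6}{Z}$ ($W{\left(Z \right)} = 2 \frac{3}{Z} = \frac{6}{Z}$)
$k W{\left(S \right)} \left(-6\right) = - 5 \cdot \frac{6}{1} \left(-6\right) = - 5 \cdot 6 \cdot 1 \left(-6\right) = \left(-5\right) 6 \left(-6\right) = \left(-30\right) \left(-6\right) = 180$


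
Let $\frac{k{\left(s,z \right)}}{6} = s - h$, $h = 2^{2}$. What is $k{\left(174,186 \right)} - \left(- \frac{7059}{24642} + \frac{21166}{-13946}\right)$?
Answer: $\frac{3080267509}{3014538} \approx 1021.8$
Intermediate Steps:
$h = 4$
$k{\left(s,z \right)} = -24 + 6 s$ ($k{\left(s,z \right)} = 6 \left(s - 4\right) = 6 \left(-4 + s\right) = -24 + 6 s$)
$k{\left(174,186 \right)} - \left(- \frac{7059}{24642} + \frac{21166}{-13946}\right) = \left(-24 + 6 \cdot 174\right) - \left(- \frac{7059}{24642} + \frac{21166}{-13946}\right) = \left(-24 + 1044\right) - \left(\left(-7059\right) \frac{1}{24642} + 21166 \left(- \frac{1}{13946}\right)\right) = 1020 - \left(- \frac{2353}{8214} - \frac{557}{367}\right) = 1020 - - \frac{5438749}{3014538} = 1020 + \frac{5438749}{3014538} = \frac{3080267509}{3014538}$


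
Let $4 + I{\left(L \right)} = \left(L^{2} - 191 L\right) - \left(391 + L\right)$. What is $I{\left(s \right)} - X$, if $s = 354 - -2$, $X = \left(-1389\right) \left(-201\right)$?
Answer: $-221200$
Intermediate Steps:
$X = 279189$
$s = 356$ ($s = 354 + 2 = 356$)
$I{\left(L \right)} = -395 + L^{2} - 192 L$ ($I{\left(L \right)} = -4 - \left(391 - L^{2} + 192 L\right) = -395 + L^{2} - 192 L$)
$I{\left(s \right)} - X = \left(-395 + 356^{2} - 68352\right) - 279189 = \left(-395 + 126736 - 68352\right) - 279189 = 57989 - 279189 = -221200$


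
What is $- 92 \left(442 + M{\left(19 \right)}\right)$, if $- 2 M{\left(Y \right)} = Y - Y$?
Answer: $-40664$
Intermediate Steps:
$M{\left(Y \right)} = 0$ ($M{\left(Y \right)} = - \frac{Y - Y}{2} = \left(- \frac{1}{2}\right) 0 = 0$)
$- 92 \left(442 + M{\left(19 \right)}\right) = - 92 \left(442 + 0\right) = \left(-92\right) 442 = -40664$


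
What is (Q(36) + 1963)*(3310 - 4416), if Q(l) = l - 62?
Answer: -2142322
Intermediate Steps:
Q(l) = -62 + l
(Q(36) + 1963)*(3310 - 4416) = ((-62 + 36) + 1963)*(3310 - 4416) = (-26 + 1963)*(-1106) = 1937*(-1106) = -2142322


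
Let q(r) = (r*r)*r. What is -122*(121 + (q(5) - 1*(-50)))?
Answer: -36112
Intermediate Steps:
q(r) = r³ (q(r) = r²*r = r³)
-122*(121 + (q(5) - 1*(-50))) = -122*(121 + (5³ - 1*(-50))) = -122*(121 + (125 + 50)) = -122*(121 + 175) = -122*296 = -36112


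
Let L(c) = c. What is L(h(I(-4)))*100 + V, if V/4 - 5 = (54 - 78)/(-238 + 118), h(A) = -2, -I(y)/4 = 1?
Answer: -896/5 ≈ -179.20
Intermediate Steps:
I(y) = -4 (I(y) = -4*1 = -4)
V = 104/5 (V = 20 + 4*((54 - 78)/(-238 + 118)) = 20 + 4*(-24/(-120)) = 20 + 4*(-24*(-1/120)) = 20 + 4*(⅕) = 20 + ⅘ = 104/5 ≈ 20.800)
L(h(I(-4)))*100 + V = -2*100 + 104/5 = -200 + 104/5 = -896/5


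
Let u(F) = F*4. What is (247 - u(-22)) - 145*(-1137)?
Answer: 165200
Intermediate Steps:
u(F) = 4*F
(247 - u(-22)) - 145*(-1137) = (247 - 4*(-22)) - 145*(-1137) = (247 - 1*(-88)) + 164865 = (247 + 88) + 164865 = 335 + 164865 = 165200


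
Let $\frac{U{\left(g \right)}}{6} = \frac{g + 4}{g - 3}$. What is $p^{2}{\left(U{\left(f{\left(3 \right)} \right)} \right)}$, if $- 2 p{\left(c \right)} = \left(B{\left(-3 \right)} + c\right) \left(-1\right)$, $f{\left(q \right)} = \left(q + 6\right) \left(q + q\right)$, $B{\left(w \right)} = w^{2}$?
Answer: $\frac{72361}{1156} \approx 62.596$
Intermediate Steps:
$f{\left(q \right)} = 2 q \left(6 + q\right)$ ($f{\left(q \right)} = \left(6 + q\right) 2 q = 2 q \left(6 + q\right)$)
$U{\left(g \right)} = \frac{6 \left(4 + g\right)}{-3 + g}$ ($U{\left(g \right)} = 6 \frac{g + 4}{g - 3} = 6 \frac{4 + g}{-3 + g} = \frac{6 \left(4 + g\right)}{-3 + g}$)
$p{\left(c \right)} = \frac{9}{2} + \frac{c}{2}$ ($p{\left(c \right)} = - \frac{\left(\left(-3\right)^{2} + c\right) \left(-1\right)}{2} = - \frac{\left(9 + c\right) \left(-1\right)}{2} = - \frac{-9 - c}{2} = \frac{9}{2} + \frac{c}{2}$)
$p^{2}{\left(U{\left(f{\left(3 \right)} \right)} \right)} = \left(\frac{9}{2} + \frac{6 \frac{1}{-3 + 2 \cdot 3 \left(6 + 3\right)} \left(4 + 2 \cdot 3 \left(6 + 3\right)\right)}{2}\right)^{2} = \left(\frac{9}{2} + \frac{6 \frac{1}{-3 + 2 \cdot 3 \cdot 9} \left(4 + 2 \cdot 3 \cdot 9\right)}{2}\right)^{2} = \left(\frac{9}{2} + \frac{6 \frac{1}{-3 + 54} \left(4 + 54\right)}{2}\right)^{2} = \left(\frac{9}{2} + \frac{6 \cdot \frac{1}{51} \cdot 58}{2}\right)^{2} = \left(\frac{9}{2} + \frac{1}{2} \cdot \frac{116}{17}\right)^{2} = \left(\frac{9}{2} + \frac{58}{17}\right)^{2} = \left(\frac{269}{34}\right)^{2} = \frac{72361}{1156}$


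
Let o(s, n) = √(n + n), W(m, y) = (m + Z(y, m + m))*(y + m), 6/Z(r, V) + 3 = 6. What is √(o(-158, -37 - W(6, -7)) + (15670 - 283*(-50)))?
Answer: √(29820 + I*√58) ≈ 172.68 + 0.022*I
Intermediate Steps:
Z(r, V) = 2 (Z(r, V) = 6/(-3 + 6) = 6/3 = 6*(⅓) = 2)
W(m, y) = (2 + m)*(m + y) (W(m, y) = (m + 2)*(y + m) = (2 + m)*(m + y))
o(s, n) = √2*√n (o(s, n) = √(2*n) = √2*√n)
√(o(-158, -37 - W(6, -7)) + (15670 - 283*(-50))) = √(√2*√(-37 - (6² + 2*6 + 2*(-7) + 6*(-7))) + (15670 - 283*(-50))) = √(√2*√(-37 - (36 + 12 - 14 - 42)) + (15670 - 1*(-14150))) = √(√2*√(-37 - 1*(-8)) + (15670 + 14150)) = √(√2*√(-37 + 8) + 29820) = √(√2*√(-29) + 29820) = √(√2*(I*√29) + 29820) = √(I*√58 + 29820) = √(29820 + I*√58)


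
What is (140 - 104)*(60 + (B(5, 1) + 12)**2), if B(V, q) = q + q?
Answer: 9216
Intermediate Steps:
B(V, q) = 2*q
(140 - 104)*(60 + (B(5, 1) + 12)**2) = (140 - 104)*(60 + (2*1 + 12)**2) = 36*(60 + (2 + 12)**2) = 36*(60 + 14**2) = 36*(60 + 196) = 36*256 = 9216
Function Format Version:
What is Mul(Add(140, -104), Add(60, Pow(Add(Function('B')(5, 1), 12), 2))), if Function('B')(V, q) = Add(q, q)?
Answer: 9216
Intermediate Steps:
Function('B')(V, q) = Mul(2, q)
Mul(Add(140, -104), Add(60, Pow(Add(Function('B')(5, 1), 12), 2))) = Mul(Add(140, -104), Add(60, Pow(Add(Mul(2, 1), 12), 2))) = Mul(36, Add(60, Pow(Add(2, 12), 2))) = Mul(36, Add(60, Pow(14, 2))) = Mul(36, Add(60, 196)) = Mul(36, 256) = 9216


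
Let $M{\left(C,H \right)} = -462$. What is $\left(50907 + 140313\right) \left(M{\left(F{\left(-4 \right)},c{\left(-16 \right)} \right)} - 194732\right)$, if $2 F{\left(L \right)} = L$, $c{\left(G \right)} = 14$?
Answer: $-37324996680$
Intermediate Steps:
$F{\left(L \right)} = \frac{L}{2}$
$\left(50907 + 140313\right) \left(M{\left(F{\left(-4 \right)},c{\left(-16 \right)} \right)} - 194732\right) = \left(50907 + 140313\right) \left(-462 - 194732\right) = 191220 \left(-462 - 194732\right) = 191220 \left(-195194\right) = -37324996680$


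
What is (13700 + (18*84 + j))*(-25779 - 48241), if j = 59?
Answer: -1130359420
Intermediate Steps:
(13700 + (18*84 + j))*(-25779 - 48241) = (13700 + (18*84 + 59))*(-25779 - 48241) = (13700 + (1512 + 59))*(-74020) = (13700 + 1571)*(-74020) = 15271*(-74020) = -1130359420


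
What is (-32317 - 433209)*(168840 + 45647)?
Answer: -99849275162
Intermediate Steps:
(-32317 - 433209)*(168840 + 45647) = -465526*214487 = -99849275162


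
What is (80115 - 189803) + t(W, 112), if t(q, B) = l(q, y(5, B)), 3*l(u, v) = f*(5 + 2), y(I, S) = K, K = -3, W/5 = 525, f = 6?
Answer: -109674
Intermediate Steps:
W = 2625 (W = 5*525 = 2625)
y(I, S) = -3
l(u, v) = 14 (l(u, v) = (6*(5 + 2))/3 = (6*7)/3 = (⅓)*42 = 14)
t(q, B) = 14
(80115 - 189803) + t(W, 112) = (80115 - 189803) + 14 = -109688 + 14 = -109674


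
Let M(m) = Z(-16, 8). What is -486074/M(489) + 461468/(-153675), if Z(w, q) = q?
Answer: -37350556847/614700 ≈ -60762.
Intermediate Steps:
M(m) = 8
-486074/M(489) + 461468/(-153675) = -486074/8 + 461468/(-153675) = -486074*1/8 + 461468*(-1/153675) = -243037/4 - 461468/153675 = -37350556847/614700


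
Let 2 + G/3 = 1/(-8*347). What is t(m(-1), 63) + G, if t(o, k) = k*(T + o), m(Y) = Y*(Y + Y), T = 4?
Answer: 1032669/2776 ≈ 372.00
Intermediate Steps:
m(Y) = 2*Y**2 (m(Y) = Y*(2*Y) = 2*Y**2)
t(o, k) = k*(4 + o)
G = -16659/2776 (G = -6 + 3/((-8*347)) = -6 + 3/(-2776) = -6 + 3*(-1/2776) = -6 - 3/2776 = -16659/2776 ≈ -6.0011)
t(m(-1), 63) + G = 63*(4 + 2*(-1)**2) - 16659/2776 = 63*(4 + 2*1) - 16659/2776 = 63*(4 + 2) - 16659/2776 = 63*6 - 16659/2776 = 378 - 16659/2776 = 1032669/2776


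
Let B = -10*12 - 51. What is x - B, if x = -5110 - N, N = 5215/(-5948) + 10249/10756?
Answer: -19749108159/3998543 ≈ -4939.1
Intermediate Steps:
N = 304282/3998543 (N = 5215*(-1/5948) + 10249*(1/10756) = -5215/5948 + 10249/10756 = 304282/3998543 ≈ 0.076098)
B = -171 (B = -120 - 51 = -171)
x = -20432859012/3998543 (x = -5110 - 1*304282/3998543 = -5110 - 304282/3998543 = -20432859012/3998543 ≈ -5110.1)
x - B = -20432859012/3998543 - 1*(-171) = -20432859012/3998543 + 171 = -19749108159/3998543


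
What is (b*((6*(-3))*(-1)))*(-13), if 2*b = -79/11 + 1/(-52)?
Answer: 37071/44 ≈ 842.52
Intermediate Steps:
b = -4119/1144 (b = (-79/11 + 1/(-52))/2 = (-79*1/11 + 1*(-1/52))/2 = (-79/11 - 1/52)/2 = (½)*(-4119/572) = -4119/1144 ≈ -3.6005)
(b*((6*(-3))*(-1)))*(-13) = -4119*6*(-3)*(-1)/1144*(-13) = -(-37071)*(-1)/572*(-13) = -4119/1144*18*(-13) = -37071/572*(-13) = 37071/44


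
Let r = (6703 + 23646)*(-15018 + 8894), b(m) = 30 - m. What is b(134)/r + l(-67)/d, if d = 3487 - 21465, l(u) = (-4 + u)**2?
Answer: -2631754659/9385792438 ≈ -0.28040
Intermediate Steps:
d = -17978
r = -185857276 (r = 30349*(-6124) = -185857276)
b(134)/r + l(-67)/d = (30 - 1*134)/(-185857276) + (-4 - 67)**2/(-17978) = (30 - 134)*(-1/185857276) + (-71)**2*(-1/17978) = -104*(-1/185857276) + 5041*(-1/17978) = 26/46464319 - 5041/17978 = -2631754659/9385792438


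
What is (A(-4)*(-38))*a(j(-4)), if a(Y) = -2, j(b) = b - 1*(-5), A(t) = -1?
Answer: -76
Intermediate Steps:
j(b) = 5 + b (j(b) = b + 5 = 5 + b)
(A(-4)*(-38))*a(j(-4)) = -1*(-38)*(-2) = 38*(-2) = -76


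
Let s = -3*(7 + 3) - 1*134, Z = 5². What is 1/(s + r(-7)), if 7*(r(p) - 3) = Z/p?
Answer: -49/7914 ≈ -0.0061916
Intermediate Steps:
Z = 25
r(p) = 3 + 25/(7*p) (r(p) = 3 + (25/p)/7 = 3 + 25/(7*p))
s = -164 (s = -3*10 - 134 = -30 - 134 = -164)
1/(s + r(-7)) = 1/(-164 + (3 + (25/7)/(-7))) = 1/(-164 + (3 + (25/7)*(-⅐))) = 1/(-164 + (3 - 25/49)) = 1/(-164 + 122/49) = 1/(-7914/49) = -49/7914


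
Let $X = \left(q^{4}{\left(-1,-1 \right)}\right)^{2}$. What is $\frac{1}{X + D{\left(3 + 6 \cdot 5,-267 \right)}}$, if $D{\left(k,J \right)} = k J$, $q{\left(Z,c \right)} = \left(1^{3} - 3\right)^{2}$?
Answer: $\frac{1}{56725} \approx 1.7629 \cdot 10^{-5}$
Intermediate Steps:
$q{\left(Z,c \right)} = 4$ ($q{\left(Z,c \right)} = \left(1 - 3\right)^{2} = \left(-2\right)^{2} = 4$)
$X = 65536$ ($X = \left(4^{4}\right)^{2} = 256^{2} = 65536$)
$D{\left(k,J \right)} = J k$
$\frac{1}{X + D{\left(3 + 6 \cdot 5,-267 \right)}} = \frac{1}{65536 - 267 \left(3 + 6 \cdot 5\right)} = \frac{1}{65536 - 267 \left(3 + 30\right)} = \frac{1}{65536 - 8811} = \frac{1}{56725}$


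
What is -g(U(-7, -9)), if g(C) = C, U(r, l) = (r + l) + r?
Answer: 23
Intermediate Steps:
U(r, l) = l + 2*r (U(r, l) = (l + r) + r = l + 2*r)
-g(U(-7, -9)) = -(-9 + 2*(-7)) = -(-9 - 14) = -1*(-23) = 23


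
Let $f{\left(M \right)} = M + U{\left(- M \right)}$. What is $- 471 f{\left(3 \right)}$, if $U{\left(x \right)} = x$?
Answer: $0$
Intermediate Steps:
$f{\left(M \right)} = 0$ ($f{\left(M \right)} = M - M = 0$)
$- 471 f{\left(3 \right)} = \left(-471\right) 0 = 0$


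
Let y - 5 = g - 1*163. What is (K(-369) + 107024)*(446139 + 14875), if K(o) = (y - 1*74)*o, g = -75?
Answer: 101564611298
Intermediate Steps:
y = -233 (y = 5 + (-75 - 1*163) = 5 + (-75 - 163) = 5 - 238 = -233)
K(o) = -307*o (K(o) = (-233 - 1*74)*o = (-233 - 74)*o = -307*o)
(K(-369) + 107024)*(446139 + 14875) = (-307*(-369) + 107024)*(446139 + 14875) = (113283 + 107024)*461014 = 220307*461014 = 101564611298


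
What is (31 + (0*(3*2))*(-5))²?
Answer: 961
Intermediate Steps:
(31 + (0*(3*2))*(-5))² = (31 + (0*6)*(-5))² = (31 + 0*(-5))² = (31 + 0)² = 31² = 961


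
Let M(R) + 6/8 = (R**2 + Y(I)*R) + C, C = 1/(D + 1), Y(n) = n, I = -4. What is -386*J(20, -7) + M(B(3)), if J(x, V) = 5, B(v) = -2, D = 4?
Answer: -38371/20 ≈ -1918.6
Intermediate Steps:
C = 1/5 (C = 1/(4 + 1) = 1/5 ≈ 0.20000)
M(R) = -11/20 + R**2 - 4*R (M(R) = -3/4 + ((R**2 - 4*R) + 1/5) = -3/4 + (1/5 + R**2 - 4*R) = -11/20 + R**2 - 4*R)
-386*J(20, -7) + M(B(3)) = -386*5 + (-11/20 + (-2)**2 - 4*(-2)) = -1930 + (-11/20 + 4 + 8) = -1930 + 229/20 = -38371/20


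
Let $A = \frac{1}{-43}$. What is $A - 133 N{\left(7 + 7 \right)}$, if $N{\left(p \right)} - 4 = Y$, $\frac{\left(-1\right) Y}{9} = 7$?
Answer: $\frac{337420}{43} \approx 7847.0$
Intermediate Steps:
$Y = -63$ ($Y = \left(-9\right) 7 = -63$)
$A = - \frac{1}{43} \approx -0.023256$
$N{\left(p \right)} = -59$ ($N{\left(p \right)} = 4 - 63 = -59$)
$A - 133 N{\left(7 + 7 \right)} = - \frac{1}{43} - -7847 = - \frac{1}{43} + 7847 = \frac{337420}{43}$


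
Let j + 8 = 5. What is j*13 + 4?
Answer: -35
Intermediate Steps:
j = -3 (j = -8 + 5 = -3)
j*13 + 4 = -3*13 + 4 = -39 + 4 = -35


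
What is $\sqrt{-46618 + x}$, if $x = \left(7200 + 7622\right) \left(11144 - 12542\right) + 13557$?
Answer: $i \sqrt{20754217} \approx 4555.7 i$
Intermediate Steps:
$x = -20707599$ ($x = 14822 \left(-1398\right) + 13557 = -20721156 + 13557 = -20707599$)
$\sqrt{-46618 + x} = \sqrt{-46618 - 20707599} = \sqrt{-20754217} = i \sqrt{20754217}$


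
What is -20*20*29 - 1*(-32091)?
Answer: 20491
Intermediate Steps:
-20*20*29 - 1*(-32091) = -400*29 + 32091 = -11600 + 32091 = 20491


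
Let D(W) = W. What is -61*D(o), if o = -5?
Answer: 305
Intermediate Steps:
-61*D(o) = -61*(-5) = 305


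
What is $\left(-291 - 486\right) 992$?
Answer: $-770784$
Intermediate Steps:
$\left(-291 - 486\right) 992 = \left(-777\right) 992 = -770784$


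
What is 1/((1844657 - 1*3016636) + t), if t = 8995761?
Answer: 1/7823782 ≈ 1.2782e-7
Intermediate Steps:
1/((1844657 - 1*3016636) + t) = 1/((1844657 - 1*3016636) + 8995761) = 1/((1844657 - 3016636) + 8995761) = 1/(-1171979 + 8995761) = 1/7823782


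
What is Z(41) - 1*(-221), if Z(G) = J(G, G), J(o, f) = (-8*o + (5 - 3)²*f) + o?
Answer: 98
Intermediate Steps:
J(o, f) = -7*o + 4*f (J(o, f) = (-8*o + 2²*f) + o = (-8*o + 4*f) + o = -7*o + 4*f)
Z(G) = -3*G (Z(G) = -7*G + 4*G = -3*G)
Z(41) - 1*(-221) = -3*41 - 1*(-221) = -123 + 221 = 98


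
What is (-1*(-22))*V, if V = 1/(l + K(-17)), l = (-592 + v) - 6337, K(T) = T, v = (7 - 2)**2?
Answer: -22/6921 ≈ -0.0031787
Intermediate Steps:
v = 25 (v = 5**2 = 25)
l = -6904 (l = (-592 + 25) - 6337 = -567 - 6337 = -6904)
V = -1/6921 (V = 1/(-6904 - 17) = 1/(-6921) = -1/6921 ≈ -0.00014449)
(-1*(-22))*V = -1*(-22)*(-1/6921) = 22*(-1/6921) = -22/6921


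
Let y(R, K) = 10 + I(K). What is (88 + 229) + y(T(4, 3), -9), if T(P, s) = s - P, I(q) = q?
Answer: 318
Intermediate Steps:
y(R, K) = 10 + K
(88 + 229) + y(T(4, 3), -9) = (88 + 229) + (10 - 9) = 317 + 1 = 318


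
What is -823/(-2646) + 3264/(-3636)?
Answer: -156781/267246 ≈ -0.58665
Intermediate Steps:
-823/(-2646) + 3264/(-3636) = -823*(-1/2646) + 3264*(-1/3636) = 823/2646 - 272/303 = -156781/267246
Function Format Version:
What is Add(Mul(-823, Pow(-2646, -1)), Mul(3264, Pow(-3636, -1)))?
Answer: Rational(-156781, 267246) ≈ -0.58665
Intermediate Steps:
Add(Mul(-823, Pow(-2646, -1)), Mul(3264, Pow(-3636, -1))) = Add(Mul(-823, Rational(-1, 2646)), Mul(3264, Rational(-1, 3636))) = Add(Rational(823, 2646), Rational(-272, 303)) = Rational(-156781, 267246)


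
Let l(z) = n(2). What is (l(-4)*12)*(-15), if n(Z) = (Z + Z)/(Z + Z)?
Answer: -180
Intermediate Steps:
n(Z) = 1 (n(Z) = (2*Z)/((2*Z)) = (2*Z)*(1/(2*Z)) = 1)
l(z) = 1
(l(-4)*12)*(-15) = (1*12)*(-15) = 12*(-15) = -180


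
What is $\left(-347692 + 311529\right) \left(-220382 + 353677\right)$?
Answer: $-4820347085$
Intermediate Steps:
$\left(-347692 + 311529\right) \left(-220382 + 353677\right) = \left(-36163\right) 133295 = -4820347085$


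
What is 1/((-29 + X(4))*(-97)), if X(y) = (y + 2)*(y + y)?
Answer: -1/1843 ≈ -0.00054259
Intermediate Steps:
X(y) = 2*y*(2 + y) (X(y) = (2 + y)*(2*y) = 2*y*(2 + y))
1/((-29 + X(4))*(-97)) = 1/((-29 + 2*4*(2 + 4))*(-97)) = 1/((-29 + 2*4*6)*(-97)) = 1/((-29 + 48)*(-97)) = 1/(19*(-97)) = 1/(-1843) = -1/1843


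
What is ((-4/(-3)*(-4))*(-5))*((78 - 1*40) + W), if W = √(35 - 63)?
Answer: 3040/3 + 160*I*√7/3 ≈ 1013.3 + 141.11*I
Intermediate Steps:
W = 2*I*√7 (W = √(-28) = 2*I*√7 ≈ 5.2915*I)
((-4/(-3)*(-4))*(-5))*((78 - 1*40) + W) = ((-4/(-3)*(-4))*(-5))*((78 - 1*40) + 2*I*√7) = ((-4*(-⅓)*(-4))*(-5))*((78 - 40) + 2*I*√7) = (((4/3)*(-4))*(-5))*(38 + 2*I*√7) = (-16/3*(-5))*(38 + 2*I*√7) = 80*(38 + 2*I*√7)/3 = 3040/3 + 160*I*√7/3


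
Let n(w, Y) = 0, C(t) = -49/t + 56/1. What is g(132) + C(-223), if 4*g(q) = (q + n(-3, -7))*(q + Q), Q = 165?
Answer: 2198160/223 ≈ 9857.2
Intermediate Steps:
C(t) = 56 - 49/t (C(t) = -49/t + 56*1 = -49/t + 56 = 56 - 49/t)
g(q) = q*(165 + q)/4 (g(q) = ((q + 0)*(q + 165))/4 = (q*(165 + q))/4 = q*(165 + q)/4)
g(132) + C(-223) = (1/4)*132*(165 + 132) + (56 - 49/(-223)) = (1/4)*132*297 + (56 - 49*(-1/223)) = 9801 + (56 + 49/223) = 9801 + 12537/223 = 2198160/223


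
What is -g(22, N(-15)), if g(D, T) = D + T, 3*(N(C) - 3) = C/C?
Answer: -76/3 ≈ -25.333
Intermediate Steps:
N(C) = 10/3 (N(C) = 3 + (C/C)/3 = 3 + (⅓)*1 = 3 + ⅓ = 10/3)
-g(22, N(-15)) = -(22 + 10/3) = -1*76/3 = -76/3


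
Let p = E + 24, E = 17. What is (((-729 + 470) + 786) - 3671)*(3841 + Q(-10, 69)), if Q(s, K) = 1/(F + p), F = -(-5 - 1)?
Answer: -567580032/47 ≈ -1.2076e+7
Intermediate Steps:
p = 41 (p = 17 + 24 = 41)
F = 6 (F = -1*(-6) = 6)
Q(s, K) = 1/47 (Q(s, K) = 1/(6 + 41) = 1/47)
(((-729 + 470) + 786) - 3671)*(3841 + Q(-10, 69)) = (((-729 + 470) + 786) - 3671)*(3841 + 1/47) = ((-259 + 786) - 3671)*(180528/47) = (527 - 3671)*(180528/47) = -3144*180528/47 = -567580032/47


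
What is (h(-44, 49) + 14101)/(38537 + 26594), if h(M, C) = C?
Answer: 14150/65131 ≈ 0.21725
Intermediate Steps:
(h(-44, 49) + 14101)/(38537 + 26594) = (49 + 14101)/(38537 + 26594) = 14150/65131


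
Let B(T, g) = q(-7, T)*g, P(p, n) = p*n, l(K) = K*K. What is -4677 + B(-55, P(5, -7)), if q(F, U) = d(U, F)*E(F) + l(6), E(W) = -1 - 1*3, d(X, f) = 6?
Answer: -5097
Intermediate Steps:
l(K) = K²
E(W) = -4 (E(W) = -1 - 3 = -4)
q(F, U) = 12 (q(F, U) = 6*(-4) + 6² = -24 + 36 = 12)
P(p, n) = n*p
B(T, g) = 12*g
-4677 + B(-55, P(5, -7)) = -4677 + 12*(-7*5) = -4677 + 12*(-35) = -4677 - 420 = -5097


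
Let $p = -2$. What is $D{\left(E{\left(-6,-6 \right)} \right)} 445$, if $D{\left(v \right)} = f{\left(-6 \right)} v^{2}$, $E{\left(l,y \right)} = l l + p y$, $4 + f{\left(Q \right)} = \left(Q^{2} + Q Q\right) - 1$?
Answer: $68693760$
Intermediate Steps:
$f{\left(Q \right)} = -5 + 2 Q^{2}$ ($f{\left(Q \right)} = -4 - \left(1 - Q^{2} - Q Q\right) = -4 + \left(\left(Q^{2} + Q^{2}\right) - 1\right) = -4 + \left(2 Q^{2} - 1\right) = -4 + \left(-1 + 2 Q^{2}\right) = -5 + 2 Q^{2}$)
$E{\left(l,y \right)} = l^{2} - 2 y$ ($E{\left(l,y \right)} = l l - 2 y = l^{2} - 2 y$)
$D{\left(v \right)} = 67 v^{2}$ ($D{\left(v \right)} = \left(-5 + 2 \left(-6\right)^{2}\right) v^{2} = \left(-5 + 2 \cdot 36\right) v^{2} = \left(-5 + 72\right) v^{2} = 67 v^{2}$)
$D{\left(E{\left(-6,-6 \right)} \right)} 445 = 67 \left(\left(-6\right)^{2} - -12\right)^{2} \cdot 445 = 67 \left(36 + 12\right)^{2} \cdot 445 = 67 \cdot 48^{2} \cdot 445 = 67 \cdot 2304 \cdot 445 = 154368 \cdot 445 = 68693760$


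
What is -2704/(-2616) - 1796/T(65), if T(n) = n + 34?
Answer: -184610/10791 ≈ -17.108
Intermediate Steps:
T(n) = 34 + n
-2704/(-2616) - 1796/T(65) = -2704/(-2616) - 1796/(34 + 65) = -2704*(-1/2616) - 1796/99 = 338/327 - 1796*1/99 = 338/327 - 1796/99 = -184610/10791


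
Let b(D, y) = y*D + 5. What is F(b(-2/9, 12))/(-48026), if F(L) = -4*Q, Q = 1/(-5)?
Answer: -2/120065 ≈ -1.6658e-5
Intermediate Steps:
b(D, y) = 5 + D*y (b(D, y) = D*y + 5 = 5 + D*y)
Q = -1/5 ≈ -0.20000
F(L) = 4/5 (F(L) = -4*(-1/5) = 4/5)
F(b(-2/9, 12))/(-48026) = (4/5)/(-48026) = (4/5)*(-1/48026) = -2/120065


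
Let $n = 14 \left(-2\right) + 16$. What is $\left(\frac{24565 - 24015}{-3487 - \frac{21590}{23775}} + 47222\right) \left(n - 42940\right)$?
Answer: $- \frac{33638906674860032}{16585003} \approx -2.0283 \cdot 10^{9}$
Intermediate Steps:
$n = -12$ ($n = -28 + 16 = -12$)
$\left(\frac{24565 - 24015}{-3487 - \frac{21590}{23775}} + 47222\right) \left(n - 42940\right) = \left(\frac{24565 - 24015}{-3487 - \frac{21590}{23775}} + 47222\right) \left(-12 - 42940\right) = \left(\frac{550}{-3487 - \frac{4318}{4755}} + 47222\right) \left(-42952\right) = \left(\frac{550}{- \frac{16585003}{4755}} + 47222\right) \left(-42952\right) = \left(550 \left(- \frac{4755}{16585003}\right) + 47222\right) \left(-42952\right) = \left(- \frac{2615250}{16585003} + 47222\right) \left(-42952\right) = \frac{783174396416}{16585003} \left(-42952\right) = - \frac{33638906674860032}{16585003}$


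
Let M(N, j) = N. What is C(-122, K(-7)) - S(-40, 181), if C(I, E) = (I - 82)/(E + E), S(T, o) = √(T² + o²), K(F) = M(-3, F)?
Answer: 34 - √34361 ≈ -151.37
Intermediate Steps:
K(F) = -3
C(I, E) = (-82 + I)/(2*E) (C(I, E) = (-82 + I)/((2*E)) = (-82 + I)*(1/(2*E)) = (-82 + I)/(2*E))
C(-122, K(-7)) - S(-40, 181) = (½)*(-82 - 122)/(-3) - √((-40)² + 181²) = (½)*(-⅓)*(-204) - √(1600 + 32761) = 34 - √34361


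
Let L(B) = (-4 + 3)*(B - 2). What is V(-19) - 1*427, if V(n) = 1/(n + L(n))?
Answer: -853/2 ≈ -426.50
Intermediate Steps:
L(B) = 2 - B (L(B) = -(-2 + B) = 2 - B)
V(n) = ½ (V(n) = 1/(n + (2 - n)) = 1/2 = ½)
V(-19) - 1*427 = ½ - 1*427 = ½ - 427 = -853/2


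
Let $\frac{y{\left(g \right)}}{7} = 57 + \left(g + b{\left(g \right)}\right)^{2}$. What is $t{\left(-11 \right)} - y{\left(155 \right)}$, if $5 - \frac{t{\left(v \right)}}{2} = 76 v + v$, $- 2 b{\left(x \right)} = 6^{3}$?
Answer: $-14158$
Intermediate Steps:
$b{\left(x \right)} = -108$ ($b{\left(x \right)} = - \frac{6^{3}}{2} = \left(- \frac{1}{2}\right) 216 = -108$)
$t{\left(v \right)} = 10 - 154 v$ ($t{\left(v \right)} = 10 - 2 \left(76 v + v\right) = 10 - 2 \cdot 77 v = 10 - 154 v$)
$y{\left(g \right)} = 399 + 7 \left(-108 + g\right)^{2}$ ($y{\left(g \right)} = 7 \left(57 + \left(g - 108\right)^{2}\right) = 7 \left(57 + \left(-108 + g\right)^{2}\right) = 399 + 7 \left(-108 + g\right)^{2}$)
$t{\left(-11 \right)} - y{\left(155 \right)} = \left(10 - -1694\right) - \left(399 + 7 \left(-108 + 155\right)^{2}\right) = \left(10 + 1694\right) - \left(399 + 7 \cdot 47^{2}\right) = 1704 - \left(399 + 7 \cdot 2209\right) = 1704 - \left(399 + 15463\right) = 1704 - 15862 = -14158$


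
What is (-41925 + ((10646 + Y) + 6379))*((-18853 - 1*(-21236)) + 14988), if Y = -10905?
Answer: -621968655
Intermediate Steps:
(-41925 + ((10646 + Y) + 6379))*((-18853 - 1*(-21236)) + 14988) = (-41925 + ((10646 - 10905) + 6379))*((-18853 - 1*(-21236)) + 14988) = (-41925 + (-259 + 6379))*((-18853 + 21236) + 14988) = (-41925 + 6120)*(2383 + 14988) = -35805*17371 = -621968655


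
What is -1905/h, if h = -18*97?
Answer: 635/582 ≈ 1.0911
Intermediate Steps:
h = -1746
-1905/h = -1905/(-1746) = -1905*(-1/1746) = 635/582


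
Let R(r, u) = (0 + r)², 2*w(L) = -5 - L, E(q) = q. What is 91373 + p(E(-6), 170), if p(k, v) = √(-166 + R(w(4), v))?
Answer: 91373 + I*√583/2 ≈ 91373.0 + 12.073*I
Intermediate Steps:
w(L) = -5/2 - L/2 (w(L) = (-5 - L)/2 = -5/2 - L/2)
R(r, u) = r²
p(k, v) = I*√583/2 (p(k, v) = √(-166 + (-5/2 - ½*4)²) = √(-166 + (-5/2 - 2)²) = √(-166 + (-9/2)²) = √(-166 + 81/4) = √(-583/4) = I*√583/2)
91373 + p(E(-6), 170) = 91373 + I*√583/2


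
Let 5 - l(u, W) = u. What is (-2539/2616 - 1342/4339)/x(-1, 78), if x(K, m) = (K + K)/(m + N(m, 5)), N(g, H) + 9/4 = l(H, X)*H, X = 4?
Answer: 1467266693/30268864 ≈ 48.474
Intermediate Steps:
l(u, W) = 5 - u
N(g, H) = -9/4 + H*(5 - H) (N(g, H) = -9/4 + (5 - H)*H = -9/4 + H*(5 - H))
x(K, m) = 2*K/(-9/4 + m) (x(K, m) = (K + K)/(m + (-9/4 - 1*5**2 + 5*5)) = (2*K)/(m + (-9/4 - 1*25 + 25)) = (2*K)/(m + (-9/4 - 25 + 25)) = (2*K)/(m - 9/4) = (2*K)/(-9/4 + m) = 2*K/(-9/4 + m))
(-2539/2616 - 1342/4339)/x(-1, 78) = (-2539/2616 - 1342/4339)/((8*(-1)/(-9 + 4*78))) = (-2539*1/2616 - 1342*1/4339)/((8*(-1)/(-9 + 312))) = (-2539/2616 - 1342/4339)/((8*(-1)/303)) = -14527393/(11350824*(8*(-1)*(1/303))) = -14527393/(11350824*(-8/303)) = -14527393/11350824*(-303/8) = 1467266693/30268864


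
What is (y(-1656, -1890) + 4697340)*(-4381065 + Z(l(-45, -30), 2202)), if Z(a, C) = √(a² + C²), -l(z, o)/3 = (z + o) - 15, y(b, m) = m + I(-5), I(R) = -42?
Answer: -20570887649520 + 28172448*√136714 ≈ -2.0560e+13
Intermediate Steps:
y(b, m) = -42 + m (y(b, m) = m - 42 = -42 + m)
l(z, o) = 45 - 3*o - 3*z (l(z, o) = -3*((z + o) - 15) = -3*((o + z) - 15) = -3*(-15 + o + z) = 45 - 3*o - 3*z)
Z(a, C) = √(C² + a²)
(y(-1656, -1890) + 4697340)*(-4381065 + Z(l(-45, -30), 2202)) = ((-42 - 1890) + 4697340)*(-4381065 + √(2202² + (45 - 3*(-30) - 3*(-45))²)) = (-1932 + 4697340)*(-4381065 + √(4848804 + (45 + 90 + 135)²)) = 4695408*(-4381065 + √(4848804 + 270²)) = 4695408*(-4381065 + √(4848804 + 72900)) = 4695408*(-4381065 + √4921704) = 4695408*(-4381065 + 6*√136714) = -20570887649520 + 28172448*√136714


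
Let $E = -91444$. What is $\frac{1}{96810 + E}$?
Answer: $\frac{1}{5366} \approx 0.00018636$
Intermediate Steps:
$\frac{1}{96810 + E} = \frac{1}{96810 - 91444} = \frac{1}{5366}$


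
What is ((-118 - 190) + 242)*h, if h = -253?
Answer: 16698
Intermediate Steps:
((-118 - 190) + 242)*h = ((-118 - 190) + 242)*(-253) = (-308 + 242)*(-253) = -66*(-253) = 16698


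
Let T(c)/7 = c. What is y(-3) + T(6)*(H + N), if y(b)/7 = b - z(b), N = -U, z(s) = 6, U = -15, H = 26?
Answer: 1659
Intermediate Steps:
T(c) = 7*c
N = 15 (N = -1*(-15) = 15)
y(b) = -42 + 7*b (y(b) = 7*(b - 1*6) = 7*(b - 6) = 7*(-6 + b) = -42 + 7*b)
y(-3) + T(6)*(H + N) = (-42 + 7*(-3)) + (7*6)*(26 + 15) = (-42 - 21) + 42*41 = -63 + 1722 = 1659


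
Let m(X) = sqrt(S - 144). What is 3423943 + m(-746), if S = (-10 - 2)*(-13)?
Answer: 3423943 + 2*sqrt(3) ≈ 3.4239e+6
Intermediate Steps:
S = 156 (S = -12*(-13) = 156)
m(X) = 2*sqrt(3) (m(X) = sqrt(156 - 144) = sqrt(12) = 2*sqrt(3))
3423943 + m(-746) = 3423943 + 2*sqrt(3)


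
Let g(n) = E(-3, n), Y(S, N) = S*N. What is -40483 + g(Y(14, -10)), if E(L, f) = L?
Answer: -40486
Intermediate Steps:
Y(S, N) = N*S
g(n) = -3
-40483 + g(Y(14, -10)) = -40483 - 3 = -40486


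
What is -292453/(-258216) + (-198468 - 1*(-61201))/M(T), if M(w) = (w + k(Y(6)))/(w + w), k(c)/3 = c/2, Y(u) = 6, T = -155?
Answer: -784840240013/2692824 ≈ -2.9146e+5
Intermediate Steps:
k(c) = 3*c/2 (k(c) = 3*(c/2) = 3*c/2)
M(w) = (9 + w)/(2*w) (M(w) = (w + (3/2)*6)/(w + w) = (w + 9)/((2*w)) = (9 + w)*(1/(2*w)) = (9 + w)/(2*w))
-292453/(-258216) + (-198468 - 1*(-61201))/M(T) = -292453/(-258216) + (-198468 - 1*(-61201))/(((½)*(9 - 155)/(-155))) = -292453*(-1/258216) + (-198468 + 61201)/(((½)*(-1/155)*(-146))) = 41779/36888 - 137267/73/155 = 41779/36888 - 137267*155/73 = 41779/36888 - 21276385/73 = -784840240013/2692824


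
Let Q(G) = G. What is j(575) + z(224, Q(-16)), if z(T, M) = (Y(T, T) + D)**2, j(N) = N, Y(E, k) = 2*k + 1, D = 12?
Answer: 213096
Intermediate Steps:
Y(E, k) = 1 + 2*k
z(T, M) = (13 + 2*T)**2 (z(T, M) = ((1 + 2*T) + 12)**2 = (13 + 2*T)**2)
j(575) + z(224, Q(-16)) = 575 + (13 + 2*224)**2 = 575 + (13 + 448)**2 = 575 + 461**2 = 575 + 212521 = 213096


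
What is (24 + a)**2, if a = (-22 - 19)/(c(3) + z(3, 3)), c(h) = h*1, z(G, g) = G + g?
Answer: 30625/81 ≈ 378.09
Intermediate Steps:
c(h) = h
a = -41/9 (a = (-22 - 19)/(3 + (3 + 3)) = -41/(3 + 6) = -41/9 ≈ -4.5556)
(24 + a)**2 = (24 - 41/9)**2 = (175/9)**2 = 30625/81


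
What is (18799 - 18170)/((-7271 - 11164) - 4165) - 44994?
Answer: -1016865029/22600 ≈ -44994.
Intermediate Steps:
(18799 - 18170)/((-7271 - 11164) - 4165) - 44994 = 629/(-18435 - 4165) - 44994 = 629/(-22600) - 44994 = 629*(-1/22600) - 44994 = -629/22600 - 44994 = -1016865029/22600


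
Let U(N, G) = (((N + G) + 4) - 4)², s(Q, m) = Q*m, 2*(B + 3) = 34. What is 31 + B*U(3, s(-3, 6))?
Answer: 3181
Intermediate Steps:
B = 14 (B = -3 + (½)*34 = -3 + 17 = 14)
U(N, G) = (G + N)² (U(N, G) = (((G + N) + 4) - 4)² = ((4 + G + N) - 4)² = (G + N)²)
31 + B*U(3, s(-3, 6)) = 31 + 14*(-3*6 + 3)² = 31 + 14*(-18 + 3)² = 31 + 14*(-15)² = 31 + 14*225 = 31 + 3150 = 3181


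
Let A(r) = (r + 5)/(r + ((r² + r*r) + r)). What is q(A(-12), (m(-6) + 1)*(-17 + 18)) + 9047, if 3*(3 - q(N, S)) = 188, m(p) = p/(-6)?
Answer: 26962/3 ≈ 8987.3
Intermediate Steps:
m(p) = -p/6 (m(p) = p*(-⅙) = -p/6)
A(r) = (5 + r)/(2*r + 2*r²) (A(r) = (5 + r)/(r + ((r² + r²) + r)) = (5 + r)/(r + (2*r² + r)) = (5 + r)/(r + (r + 2*r²)) = (5 + r)/(2*r + 2*r²))
q(N, S) = -179/3 (q(N, S) = 3 - ⅓*188 = 3 - 188/3 = -179/3)
q(A(-12), (m(-6) + 1)*(-17 + 18)) + 9047 = -179/3 + 9047 = 26962/3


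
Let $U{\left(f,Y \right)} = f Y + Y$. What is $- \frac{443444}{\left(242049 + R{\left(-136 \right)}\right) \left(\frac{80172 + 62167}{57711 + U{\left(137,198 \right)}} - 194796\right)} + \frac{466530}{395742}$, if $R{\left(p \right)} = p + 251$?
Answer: $\frac{77975002597519936250}{66143093505491420977} \approx 1.1789$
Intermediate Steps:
$U{\left(f,Y \right)} = Y + Y f$ ($U{\left(f,Y \right)} = Y f + Y = Y + Y f$)
$R{\left(p \right)} = 251 + p$
$- \frac{443444}{\left(242049 + R{\left(-136 \right)}\right) \left(\frac{80172 + 62167}{57711 + U{\left(137,198 \right)}} - 194796\right)} + \frac{466530}{395742} = - \frac{443444}{\left(242049 + \left(251 - 136\right)\right) \left(\frac{80172 + 62167}{57711 + 198 \left(1 + 137\right)} - 194796\right)} + \frac{466530}{395742} = - \frac{443444}{\left(242049 + 115\right) \left(\frac{142339}{57711 + 198 \cdot 138} - 194796\right)} + 466530 \cdot \frac{1}{395742} = - \frac{443444}{242164 \left(\frac{142339}{57711 + 27324} - 194796\right)} + \frac{77755}{65957} = - \frac{443444}{242164 \left(\frac{142339}{85035} - 194796\right)} + \frac{77755}{65957} = - \frac{443444}{242164 \left(- \frac{16564335521}{85035}\right)} + \frac{77755}{65957} = - \frac{443444}{- \frac{4011285747107444}{85035}} + \frac{77755}{65957} = \left(-443444\right) \left(- \frac{85035}{4011285747107444}\right) + \frac{77755}{65957} = \frac{9427065135}{1002821436776861} + \frac{77755}{65957} = \frac{77975002597519936250}{66143093505491420977}$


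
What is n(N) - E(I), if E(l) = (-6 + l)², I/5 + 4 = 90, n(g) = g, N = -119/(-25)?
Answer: -4494281/25 ≈ -1.7977e+5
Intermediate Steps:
N = 119/25 (N = -119*(-1/25) = 119/25 ≈ 4.7600)
I = 430 (I = -20 + 5*90 = -20 + 450 = 430)
n(N) - E(I) = 119/25 - (-6 + 430)² = 119/25 - 1*424² = 119/25 - 1*179776 = 119/25 - 179776 = -4494281/25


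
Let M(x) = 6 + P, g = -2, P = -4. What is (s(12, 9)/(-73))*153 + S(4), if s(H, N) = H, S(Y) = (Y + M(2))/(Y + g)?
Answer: -1617/73 ≈ -22.151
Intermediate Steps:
M(x) = 2 (M(x) = 6 - 4 = 2)
S(Y) = (2 + Y)/(-2 + Y) (S(Y) = (Y + 2)/(Y - 2) = (2 + Y)/(-2 + Y))
(s(12, 9)/(-73))*153 + S(4) = (12/(-73))*153 + (2 + 4)/(-2 + 4) = (12*(-1/73))*153 + 6/2 = -12/73*153 + (½)*6 = -1836/73 + 3 = -1617/73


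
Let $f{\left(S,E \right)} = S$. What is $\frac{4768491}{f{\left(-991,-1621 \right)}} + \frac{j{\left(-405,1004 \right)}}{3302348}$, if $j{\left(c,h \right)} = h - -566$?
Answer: $- \frac{7873607580499}{1636313434} \approx -4811.8$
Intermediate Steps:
$j{\left(c,h \right)} = 566 + h$ ($j{\left(c,h \right)} = h + 566 = 566 + h$)
$\frac{4768491}{f{\left(-991,-1621 \right)}} + \frac{j{\left(-405,1004 \right)}}{3302348} = \frac{4768491}{-991} + \frac{566 + 1004}{3302348} = 4768491 \left(- \frac{1}{991}\right) + 1570 \cdot \frac{1}{3302348} = - \frac{4768491}{991} + \frac{785}{1651174} = - \frac{7873607580499}{1636313434}$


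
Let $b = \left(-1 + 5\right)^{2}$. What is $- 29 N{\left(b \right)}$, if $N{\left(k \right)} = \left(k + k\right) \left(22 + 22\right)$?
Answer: $-40832$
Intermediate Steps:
$b = 16$ ($b = 4^{2} = 16$)
$N{\left(k \right)} = 88 k$ ($N{\left(k \right)} = 2 k 44 = 88 k$)
$- 29 N{\left(b \right)} = - 29 \cdot 88 \cdot 16 = \left(-29\right) 1408 = -40832$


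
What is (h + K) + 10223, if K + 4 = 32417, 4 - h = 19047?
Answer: 23593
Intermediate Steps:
h = -19043 (h = 4 - 1*19047 = 4 - 19047 = -19043)
K = 32413 (K = -4 + 32417 = 32413)
(h + K) + 10223 = (-19043 + 32413) + 10223 = 13370 + 10223 = 23593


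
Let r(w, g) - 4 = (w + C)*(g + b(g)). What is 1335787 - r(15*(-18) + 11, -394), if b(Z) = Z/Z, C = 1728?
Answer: 1913100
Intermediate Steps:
b(Z) = 1
r(w, g) = 4 + (1 + g)*(1728 + w) (r(w, g) = 4 + (w + 1728)*(g + 1) = 4 + (1728 + w)*(1 + g) = 4 + (1 + g)*(1728 + w))
1335787 - r(15*(-18) + 11, -394) = 1335787 - (1732 + (15*(-18) + 11) + 1728*(-394) - 394*(15*(-18) + 11)) = 1335787 - (1732 + (-270 + 11) - 680832 - 394*(-270 + 11)) = 1335787 - (1732 - 259 - 680832 - 394*(-259)) = 1335787 - (1732 - 259 - 680832 + 102046) = 1335787 - 1*(-577313) = 1335787 + 577313 = 1913100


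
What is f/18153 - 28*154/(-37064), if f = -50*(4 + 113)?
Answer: -1924287/9344761 ≈ -0.20592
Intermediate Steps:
f = -5850 (f = -50*117 = -5850)
f/18153 - 28*154/(-37064) = -5850/18153 - 28*154/(-37064) = -5850*1/18153 - 4312*(-1/37064) = -650/2017 + 539/4633 = -1924287/9344761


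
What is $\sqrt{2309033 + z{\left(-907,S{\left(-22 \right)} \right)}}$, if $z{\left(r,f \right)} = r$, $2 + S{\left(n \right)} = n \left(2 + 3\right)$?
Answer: $\sqrt{2308126} \approx 1519.3$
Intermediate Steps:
$S{\left(n \right)} = -2 + 5 n$ ($S{\left(n \right)} = -2 + n \left(2 + 3\right) = -2 + n 5 = -2 + 5 n$)
$\sqrt{2309033 + z{\left(-907,S{\left(-22 \right)} \right)}} = \sqrt{2309033 - 907} = \sqrt{2308126}$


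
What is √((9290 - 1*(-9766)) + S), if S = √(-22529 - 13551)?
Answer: 2*√(4764 + I*√2255) ≈ 138.05 + 0.68799*I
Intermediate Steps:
S = 4*I*√2255 (S = √(-36080) = 4*I*√2255 ≈ 189.95*I)
√((9290 - 1*(-9766)) + S) = √((9290 - 1*(-9766)) + 4*I*√2255) = √((9290 + 9766) + 4*I*√2255) = √(19056 + 4*I*√2255)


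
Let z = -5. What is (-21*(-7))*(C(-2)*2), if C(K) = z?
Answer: -1470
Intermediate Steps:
C(K) = -5
(-21*(-7))*(C(-2)*2) = (-21*(-7))*(-5*2) = 147*(-10) = -1470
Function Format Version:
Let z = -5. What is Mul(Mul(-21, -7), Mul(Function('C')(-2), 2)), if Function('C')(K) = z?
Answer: -1470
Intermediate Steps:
Function('C')(K) = -5
Mul(Mul(-21, -7), Mul(Function('C')(-2), 2)) = Mul(Mul(-21, -7), Mul(-5, 2)) = Mul(147, -10) = -1470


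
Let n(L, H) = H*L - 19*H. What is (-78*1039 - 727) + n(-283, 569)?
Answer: -253607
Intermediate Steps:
n(L, H) = -19*H + H*L
(-78*1039 - 727) + n(-283, 569) = (-78*1039 - 727) + 569*(-19 - 283) = (-81042 - 727) + 569*(-302) = -81769 - 171838 = -253607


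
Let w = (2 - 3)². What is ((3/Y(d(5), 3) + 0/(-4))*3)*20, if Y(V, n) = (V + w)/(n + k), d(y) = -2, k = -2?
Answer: -180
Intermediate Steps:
w = 1 (w = (-1)² = 1)
Y(V, n) = (1 + V)/(-2 + n) (Y(V, n) = (V + 1)/(n - 2) = (1 + V)/(-2 + n))
((3/Y(d(5), 3) + 0/(-4))*3)*20 = ((3/(((1 - 2)/(-2 + 3))) + 0/(-4))*3)*20 = ((3/((-1/1)) + 0*(-¼))*3)*20 = ((3/((1*(-1))) + 0)*3)*20 = ((3/(-1) + 0)*3)*20 = ((3*(-1) + 0)*3)*20 = ((-3 + 0)*3)*20 = -3*3*20 = -9*20 = -180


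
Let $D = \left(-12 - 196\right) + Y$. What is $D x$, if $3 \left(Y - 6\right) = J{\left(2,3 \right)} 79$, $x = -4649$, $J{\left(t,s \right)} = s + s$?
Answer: $204556$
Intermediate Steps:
$J{\left(t,s \right)} = 2 s$
$Y = 164$ ($Y = 6 + \frac{2 \cdot 3 \cdot 79}{3} = 6 + \frac{6 \cdot 79}{3} = 6 + \frac{1}{3} \cdot 474 = 6 + 158 = 164$)
$D = -44$ ($D = \left(-12 - 196\right) + 164 = -208 + 164 = -44$)
$D x = \left(-44\right) \left(-4649\right) = 204556$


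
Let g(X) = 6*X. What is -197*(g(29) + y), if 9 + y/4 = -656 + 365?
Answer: 202122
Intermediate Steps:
y = -1200 (y = -36 + 4*(-656 + 365) = -36 + 4*(-291) = -36 - 1164 = -1200)
-197*(g(29) + y) = -197*(6*29 - 1200) = -197*(174 - 1200) = -197*(-1026) = 202122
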